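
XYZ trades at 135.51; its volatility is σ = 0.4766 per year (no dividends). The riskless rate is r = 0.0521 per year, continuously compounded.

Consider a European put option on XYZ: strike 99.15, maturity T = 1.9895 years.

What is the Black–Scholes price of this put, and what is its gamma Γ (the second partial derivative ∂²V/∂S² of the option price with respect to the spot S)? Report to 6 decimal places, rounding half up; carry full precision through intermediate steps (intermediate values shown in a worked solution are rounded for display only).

σ√T = 0.4766·√1.9895 = 0.672243
d₁ = (ln(S/K) + (r+σ²/2)T) / (σ√T) = (ln(135.51/99.15) + (0.0521+0.4766²/2)·1.9895) / 0.672243 = (0.312412 + 0.329608) / 0.672243 = 0.955042
d₂ = d₁ − σ√T = 0.955042 − 0.672243 = 0.282799
e^{−rT} = 0.901538
N(−d₁) = 0.169778,  N(−d₂) = 0.388665
Put price V = K·e^{−rT}·N(−d₂) − S·N(−d₁) = 34.741837 − 23.006664 = 11.735173
φ(d₁) = (1/√(2π))·e^{−d₁²/2} = 0.252842
Γ = φ(d₁) / (S·σ·√T) = 0.002776

price = 11.735173
Γ = 0.002776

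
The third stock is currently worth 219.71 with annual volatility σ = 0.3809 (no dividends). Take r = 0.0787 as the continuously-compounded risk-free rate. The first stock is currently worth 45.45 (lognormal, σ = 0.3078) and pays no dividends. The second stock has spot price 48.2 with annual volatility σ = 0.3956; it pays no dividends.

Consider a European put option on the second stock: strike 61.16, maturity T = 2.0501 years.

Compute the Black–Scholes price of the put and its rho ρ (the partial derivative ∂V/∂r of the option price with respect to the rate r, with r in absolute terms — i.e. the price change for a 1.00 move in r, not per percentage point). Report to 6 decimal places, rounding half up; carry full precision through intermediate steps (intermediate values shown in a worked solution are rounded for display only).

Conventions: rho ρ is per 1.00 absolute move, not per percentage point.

σ√T = 0.3956·√2.0501 = 0.566427
d₁ = (ln(S/K) + (r+σ²/2)T) / (σ√T) = (ln(48.2/61.16) + (0.0787+0.3956²/2)·2.0501) / 0.566427 = (-0.238134 + 0.321763) / 0.566427 = 0.147642
d₂ = d₁ − σ√T = 0.147642 − 0.566427 = -0.418785
e^{−rT} = 0.851000
N(−d₁) = 0.441313,  N(−d₂) = 0.662313
Put price V = K·e^{−rT}·N(−d₂) − S·N(−d₁) = 34.471543 − 21.271277 = 13.200266
ρ = −K·T·e^{−rT}·N(−d₂) = -70.670110

price = 13.200266
ρ = -70.670110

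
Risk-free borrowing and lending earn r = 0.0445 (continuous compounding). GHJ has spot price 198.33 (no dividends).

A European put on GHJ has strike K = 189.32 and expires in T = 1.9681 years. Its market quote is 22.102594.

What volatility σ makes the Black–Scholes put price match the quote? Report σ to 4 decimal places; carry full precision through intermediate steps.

At σ = 0.3210 the Black–Scholes value reproduces the quote:
σ√T = 0.321·√1.9681 = 0.450328
d₁ = (ln(S/K) + (r+σ²/2)T) / (σ√T) = (ln(198.33/189.32) + (0.0445+0.321²/2)·1.9681) / 0.450328 = (0.046494 + 0.188978) / 0.450328 = 0.522889
d₂ = d₁ − σ√T = 0.522889 − 0.450328 = 0.072562
e^{−rT} = 0.916145
N(−d₁) = 0.300526,  N(−d₂) = 0.471077
V = K·e^{−rT}·N(−d₂) − S·N(−d₁) = 81.705839 − 59.603245 = 22.102594 (equal to the quote); since ∂V/∂σ > 0 for all σ, the implied volatility is unique

sigma = 0.3210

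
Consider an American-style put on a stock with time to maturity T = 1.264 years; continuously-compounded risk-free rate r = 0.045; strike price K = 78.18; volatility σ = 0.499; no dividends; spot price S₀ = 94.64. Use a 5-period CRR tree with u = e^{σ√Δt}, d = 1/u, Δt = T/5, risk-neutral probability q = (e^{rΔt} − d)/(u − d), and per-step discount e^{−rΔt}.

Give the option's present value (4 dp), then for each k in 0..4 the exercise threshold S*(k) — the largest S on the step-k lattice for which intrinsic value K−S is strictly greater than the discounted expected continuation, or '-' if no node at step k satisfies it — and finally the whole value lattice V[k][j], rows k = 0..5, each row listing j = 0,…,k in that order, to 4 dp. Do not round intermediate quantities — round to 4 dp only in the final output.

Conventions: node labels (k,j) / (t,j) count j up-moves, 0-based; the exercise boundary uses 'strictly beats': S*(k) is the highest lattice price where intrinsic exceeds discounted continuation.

Δt=0.25280, u=1.28517, d=0.77811, q=0.46017, disc=e^(-rΔt)=0.98869
k=5 terminal: V=max(K-S,0) → 51.1860 33.5949 4.5401 0.0000 0.0000 0.0000
k=4: j=0 S=34.6919 intr=43.4881 cont=42.6037 V=43.4881[EX]; j=1 S=57.2996 intr=20.8804 cont=19.9961 V=20.8804[EX]; j=2 S=94.6400 intr=0.0000 cont=2.4232 V=2.4232[hold]; j=3 S=156.3140 intr=0.0000 cont=0.0000 V=0.0000[hold]; j=4 S=258.1791 intr=0.0000 cont=0.0000 V=0.0000[hold]  S*(4)=57.2996
k=3: j=0 S=44.5851 intr=33.5949 cont=32.7105 V=33.5949[EX]; j=1 S=73.6399 intr=4.5401 cont=12.2469 V=12.2469[hold]; j=2 S=121.6288 intr=0.0000 cont=1.2933 V=1.2933[hold]; j=3 S=200.8905 intr=0.0000 cont=0.0000 V=0.0000[hold]  S*(3)=44.5851
k=2: j=0 S=57.2996 intr=20.8804 cont=23.5024 V=23.5024[hold]; j=1 S=94.6400 intr=0.0000 cont=7.1249 V=7.1249[hold]; j=2 S=156.3140 intr=0.0000 cont=0.6903 V=0.6903[hold]  S*(2)=-
k=1: j=0 S=73.6399 intr=4.5401 cont=15.7854 V=15.7854[hold]; j=1 S=121.6288 intr=0.0000 cont=4.1168 V=4.1168[hold]  S*(1)=-
k=0: j=0 S=94.6400 intr=0.0000 cont=10.2981 V=10.2981[hold]  S*(0)=-

price = 10.2981
boundary = - - - 44.5851 57.2996
tree:
10.2981
15.7854 4.1168
23.5024 7.1249 0.6903
33.5949 12.2469 1.2933 0.0000
43.4881 20.8804 2.4232 0.0000 0.0000
51.1860 33.5949 4.5401 0.0000 0.0000 0.0000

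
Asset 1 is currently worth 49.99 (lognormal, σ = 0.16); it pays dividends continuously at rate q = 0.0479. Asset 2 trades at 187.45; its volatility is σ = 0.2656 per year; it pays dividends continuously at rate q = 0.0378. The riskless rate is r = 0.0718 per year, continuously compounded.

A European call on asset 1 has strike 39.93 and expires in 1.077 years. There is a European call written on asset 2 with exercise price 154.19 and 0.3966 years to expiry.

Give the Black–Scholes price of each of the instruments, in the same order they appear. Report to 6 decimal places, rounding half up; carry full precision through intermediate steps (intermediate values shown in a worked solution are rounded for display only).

[asset 1 call K=39.93]
σ√T = 0.16·√1.077 = 0.166046
d₁ = (ln(S/K) + (r−q+σ²/2)T) / (σ√T) = (ln(49.99/39.93) + (0.0718−0.0479+0.16²/2)·1.077) / 0.166046 = (0.224695 + 0.039526) / 0.166046 = 1.591254
d₂ = d₁ − σ√T = 1.591254 − 0.166046 = 1.425208
e^{−rT} = 0.925586
e^{−qT} = 0.949720
N(d₁) = 0.944224,  N(d₂) = 0.922951
price = S·e^{−qT}·N(d₁) − K·e^{−rT}·N(d₂) = 44.828432 − 34.111026 = 10.717406
[asset 2 call K=154.19]
σ√T = 0.2656·√0.3966 = 0.167265
d₁ = (ln(S/K) + (r−q+σ²/2)T) / (σ√T) = (ln(187.45/154.19) + (0.0718−0.0378+0.2656²/2)·0.3966) / 0.167265 = (0.195327 + 0.027473) / 0.167265 = 1.332018
d₂ = d₁ − σ√T = 1.332018 − 0.167265 = 1.164753
e^{−rT} = 0.971926
e^{−qT} = 0.985120
N(d₁) = 0.908573,  N(d₂) = 0.877941
price = S·e^{−qT}·N(d₁) − K·e^{−rT}·N(d₂) = 167.777802 − 131.569256 = 36.208547

price(asset 1 call K=39.93) = 10.717406
price(asset 2 call K=154.19) = 36.208547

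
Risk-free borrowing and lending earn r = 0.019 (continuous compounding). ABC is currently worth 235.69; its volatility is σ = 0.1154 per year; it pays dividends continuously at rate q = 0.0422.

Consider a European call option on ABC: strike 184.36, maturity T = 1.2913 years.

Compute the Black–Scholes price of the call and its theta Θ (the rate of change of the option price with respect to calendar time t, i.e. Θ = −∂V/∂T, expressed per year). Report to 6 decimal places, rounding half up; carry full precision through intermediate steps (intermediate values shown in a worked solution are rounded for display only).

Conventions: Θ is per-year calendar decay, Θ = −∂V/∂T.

σ√T = 0.1154·√1.2913 = 0.131135
d₁ = (ln(S/K) + (r−q+σ²/2)T) / (σ√T) = (ln(235.69/184.36) + (0.019−0.0422+0.1154²/2)·1.2913) / 0.131135 = (0.245627 − 0.021360) / 0.131135 = 1.710197
d₂ = d₁ − σ√T = 1.710197 − 0.131135 = 1.579062
e^{−rT} = 0.975764
e^{−qT} = 0.946965
N(d₁) = 0.956385,  N(d₂) = 0.942839
Call price V = S·e^{−qT}·N(d₁) − K·e^{−rT}·N(d₂) = 213.455863 − 169.609033 = 43.846830
φ(d₁) = (1/√(2π))·e^{−d₁²/2} = 0.092428
Θ = −S·e^{−qT}·φ(d₁)·σ/(2√T) + q·S·e^{−qT}·N(d₁) − r·K·e^{−rT}·N(d₂) = −1.047468 + 9.007837 − 3.222572 = 4.737797

price = 43.846830
Θ = 4.737797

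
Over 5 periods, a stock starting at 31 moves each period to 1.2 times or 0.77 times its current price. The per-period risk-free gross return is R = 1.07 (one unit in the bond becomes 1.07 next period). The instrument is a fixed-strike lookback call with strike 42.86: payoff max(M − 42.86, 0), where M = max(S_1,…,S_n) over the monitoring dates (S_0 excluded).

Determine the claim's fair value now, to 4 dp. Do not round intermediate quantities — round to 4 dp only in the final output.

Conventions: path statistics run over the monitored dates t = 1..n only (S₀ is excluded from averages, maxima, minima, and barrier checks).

price = 7.0303

Risk-neutral up-probability p* = (R−d)/(u−d) = (1.07−0.77)/(1.2−0.77) = 0.6977; the claim prices as the p*-weighted sum of path payoffs discounted by R^5.
Enumerate all 2^5 = 32 price paths (U = up ×1.2, D = down ×0.77); each path with k up-moves has probability p*^k·(1−p*)^(5−k).
DDDDD: M=23.8700, payoff=0.0000, prob=0.002526
UDDDD: M=37.2000, payoff=0.0000, prob=0.005828
DUDDD: M=28.6440, payoff=0.0000, prob=0.005828
UUDDD: M=44.6400, payoff=1.7800, prob=0.013450
DDUDD: M=23.8700, payoff=0.0000, prob=0.005828
UDUDD: M=37.2000, payoff=0.0000, prob=0.013450
DUUDD: M=34.3728, payoff=0.0000, prob=0.013450
UUUDD: M=53.5680, payoff=10.7080, prob=0.031039
DDDUD: M=23.8700, payoff=0.0000, prob=0.005828
UDDUD: M=37.2000, payoff=0.0000, prob=0.013450
DUDUD: M=28.6440, payoff=0.0000, prob=0.013450
UUDUD: M=44.6400, payoff=1.7800, prob=0.031039
DDUUD: M=26.4671, payoff=0.0000, prob=0.013450
UDUUD: M=41.2474, payoff=0.0000, prob=0.031039
DUUUD: M=41.2474, payoff=0.0000, prob=0.031039
UUUUD: M=64.2816, payoff=21.4216, prob=0.071629
DDDDU: M=23.8700, payoff=0.0000, prob=0.005828
UDDDU: M=37.2000, payoff=0.0000, prob=0.013450
DUDDU: M=28.6440, payoff=0.0000, prob=0.013450
UUDDU: M=44.6400, payoff=1.7800, prob=0.031039
DDUDU: M=23.8700, payoff=0.0000, prob=0.013450
UDUDU: M=37.2000, payoff=0.0000, prob=0.031039
DUUDU: M=34.3728, payoff=0.0000, prob=0.031039
UUUDU: M=53.5680, payoff=10.7080, prob=0.071629
DDDUU: M=23.8700, payoff=0.0000, prob=0.013450
UDDUU: M=37.2000, payoff=0.0000, prob=0.031039
DUDUU: M=31.7605, payoff=0.0000, prob=0.031039
UUDUU: M=49.4968, payoff=6.6368, prob=0.071629
DDUUU: M=31.7605, payoff=0.0000, prob=0.031039
UDUUU: M=49.4968, payoff=6.6368, prob=0.071629
DUUUU: M=49.4968, payoff=6.6368, prob=0.071629
UUUUU: M=77.1379, payoff=34.2779, prob=0.165297
Price = Σ prob·payoff / R^5 = 9.860387 / 1.402552 = 7.0303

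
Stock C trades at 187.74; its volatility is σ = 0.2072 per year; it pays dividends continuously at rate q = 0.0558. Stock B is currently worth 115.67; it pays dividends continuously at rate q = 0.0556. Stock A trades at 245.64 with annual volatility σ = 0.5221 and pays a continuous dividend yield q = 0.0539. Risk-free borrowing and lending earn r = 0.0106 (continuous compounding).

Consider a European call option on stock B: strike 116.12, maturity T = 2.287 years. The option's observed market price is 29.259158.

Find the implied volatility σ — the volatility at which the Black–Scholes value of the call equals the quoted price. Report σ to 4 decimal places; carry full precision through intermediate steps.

At σ = 0.5505 the Black–Scholes value reproduces the quote:
σ√T = 0.5505·√2.287 = 0.832512
d₁ = (ln(S/K) + (r−q+σ²/2)T) / (σ√T) = (ln(115.67/116.12) + (0.0106−0.0556+0.5505²/2)·2.287) / 0.832512 = (-0.003883 + 0.243623) / 0.832512 = 0.287972
d₂ = d₁ − σ√T = 0.287972 − 0.832512 = -0.544540
e^{−rT} = 0.976049
e^{−qT} = 0.880595
N(d₁) = 0.613316,  N(d₂) = 0.293035
V = S·e^{−qT}·N(d₁) − K·e^{−rT}·N(d₂) = 62.471410 − 33.212253 = 29.259158 (the observed quote) — the price is monotone increasing in volatility, hence this σ is the only solution

sigma = 0.5505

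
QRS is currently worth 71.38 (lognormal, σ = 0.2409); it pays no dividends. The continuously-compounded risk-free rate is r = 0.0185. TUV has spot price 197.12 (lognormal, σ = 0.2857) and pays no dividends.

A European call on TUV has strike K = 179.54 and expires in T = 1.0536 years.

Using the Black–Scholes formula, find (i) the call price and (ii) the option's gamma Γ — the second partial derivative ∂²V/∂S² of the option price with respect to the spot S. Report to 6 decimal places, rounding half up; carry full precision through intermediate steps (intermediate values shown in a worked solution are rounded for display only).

σ√T = 0.2857·√1.0536 = 0.293257
d₁ = (ln(S/K) + (r+σ²/2)T) / (σ√T) = (ln(197.12/179.54) + (0.0185+0.2857²/2)·1.0536) / 0.293257 = (0.093415 + 0.062491) / 0.293257 = 0.531637
d₂ = d₁ − σ√T = 0.531637 − 0.293257 = 0.238380
e^{−rT} = 0.980697
N(d₁) = 0.702511,  N(d₂) = 0.594207
Call price V = S·N(d₁) − K·e^{−rT}·N(d₂) = 138.478992 − 104.624566 = 33.854426
φ(d₁) = (1/√(2π))·e^{−d₁²/2} = 0.346367
Γ = φ(d₁) / (S·σ·√T) = 0.005992

price = 33.854426
Γ = 0.005992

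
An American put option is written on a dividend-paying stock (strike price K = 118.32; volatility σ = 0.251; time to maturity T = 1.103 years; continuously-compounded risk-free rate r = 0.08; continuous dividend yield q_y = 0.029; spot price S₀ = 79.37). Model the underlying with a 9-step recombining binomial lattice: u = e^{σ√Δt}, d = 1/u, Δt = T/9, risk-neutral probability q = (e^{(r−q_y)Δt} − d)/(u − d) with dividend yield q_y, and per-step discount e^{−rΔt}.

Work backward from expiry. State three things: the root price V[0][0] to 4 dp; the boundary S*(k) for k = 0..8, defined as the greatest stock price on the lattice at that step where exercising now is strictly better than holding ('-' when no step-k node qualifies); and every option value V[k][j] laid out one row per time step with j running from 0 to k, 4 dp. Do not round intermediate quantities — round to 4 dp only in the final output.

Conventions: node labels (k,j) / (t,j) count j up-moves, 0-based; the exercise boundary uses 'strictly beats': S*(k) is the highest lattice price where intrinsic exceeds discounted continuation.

Δt=0.12256  u=1.09185  d=0.91588  q=0.51368  discount=0.99024
step 9 (expiry): payoffs max(K−S,0) = 82.3282 75.4132 67.1696 57.3421 45.6266 31.6602 15.0104 0.0000 0.0000 0.0000
step 8: (k=8,j=0): S=39.2975, K−S=79.0225, hold=78.0075 ⇒ V=79.0225 exercise | (k=8,j=1): S=46.8477, K−S=71.4723, hold=70.4842 ⇒ V=71.4723 exercise | (k=8,j=2): S=55.8484, K−S=62.4716, hold=61.5154 ⇒ V=62.4716 exercise | (k=8,j=3): S=66.5784, K−S=51.7416, hold=50.8234 ⇒ V=51.7416 exercise | (k=8,j=4): S=79.3700, K−S=38.9500, hold=38.0772 ⇒ V=38.9500 exercise | (k=8,j=5): S=94.6192, K−S=23.7008, hold=22.8821 ⇒ V=23.7008 exercise | (k=8,j=6): S=112.7982, K−S=5.5218, hold=7.2287 ⇒ V=7.2287 continue | (k=8,j=7): S=134.4698, K−S=0.0000, hold=0.0000 ⇒ V=0.0000 continue | (k=8,j=8): S=160.3052, K−S=0.0000, hold=0.0000 ⇒ V=0.0000 continue  boundary S*=94.6192
step 7: (k=7,j=0): S=42.9068, K−S=75.4132, hold=74.4110 ⇒ V=75.4132 exercise | (k=7,j=1): S=51.1504, K−S=67.1696, hold=66.1966 ⇒ V=67.1696 exercise | (k=7,j=2): S=60.9779, K−S=57.3421, hold=56.4041 ⇒ V=57.3421 exercise | (k=7,j=3): S=72.6934, K−S=45.6266, hold=44.7301 ⇒ V=45.6266 exercise | (k=7,j=4): S=86.6598, K−S=31.6602, hold=30.8132 ⇒ V=31.6602 exercise | (k=7,j=5): S=103.3096, K−S=15.0104, hold=15.0908 ⇒ V=15.0908 continue | (k=7,j=6): S=123.1582, K−S=0.0000, hold=3.4812 ⇒ V=3.4812 continue | (k=7,j=7): S=146.8204, K−S=0.0000, hold=0.0000 ⇒ V=0.0000 continue  boundary S*=86.6598
step 6: (k=6,j=0): S=46.8477, K−S=71.4723, hold=70.4842 ⇒ V=71.4723 exercise | (k=6,j=1): S=55.8484, K−S=62.4716, hold=61.5154 ⇒ V=62.4716 exercise | (k=6,j=2): S=66.5784, K−S=51.7416, hold=50.8234 ⇒ V=51.7416 exercise | (k=6,j=3): S=79.3700, K−S=38.9500, hold=38.0772 ⇒ V=38.9500 exercise | (k=6,j=4): S=94.6192, K−S=23.7008, hold=22.9230 ⇒ V=23.7008 exercise | (k=6,j=5): S=112.7982, K−S=5.5218, hold=9.0381 ⇒ V=9.0381 continue | (k=6,j=6): S=134.4698, K−S=0.0000, hold=1.6764 ⇒ V=1.6764 continue  boundary S*=94.6192
step 5: (k=5,j=0): S=51.1504, K−S=67.1696, hold=66.1966 ⇒ V=67.1696 exercise | (k=5,j=1): S=60.9779, K−S=57.3421, hold=56.4041 ⇒ V=57.3421 exercise | (k=5,j=2): S=72.6934, K−S=45.6266, hold=44.7301 ⇒ V=45.6266 exercise | (k=5,j=3): S=86.6598, K−S=31.6602, hold=30.8132 ⇒ V=31.6602 exercise | (k=5,j=4): S=103.3096, K−S=15.0104, hold=16.0112 ⇒ V=16.0112 continue | (k=5,j=5): S=123.1582, K−S=0.0000, hold=5.2053 ⇒ V=5.2053 continue  boundary S*=86.6598
step 4: (k=4,j=0): S=55.8484, K−S=62.4716, hold=61.5154 ⇒ V=62.4716 exercise | (k=4,j=1): S=66.5784, K−S=51.7416, hold=50.8234 ⇒ V=51.7416 exercise | (k=4,j=2): S=79.3700, K−S=38.9500, hold=38.0772 ⇒ V=38.9500 exercise | (k=4,j=3): S=94.6192, K−S=23.7008, hold=23.3912 ⇒ V=23.7008 exercise | (k=4,j=4): S=112.7982, K−S=5.5218, hold=10.3584 ⇒ V=10.3584 continue  boundary S*=94.6192
step 3: (k=3,j=0): S=60.9779, K−S=57.3421, hold=56.4041 ⇒ V=57.3421 exercise | (k=3,j=1): S=72.6934, K−S=45.6266, hold=44.7301 ⇒ V=45.6266 exercise | (k=3,j=2): S=86.6598, K−S=31.6602, hold=30.8132 ⇒ V=31.6602 exercise | (k=3,j=3): S=103.3096, K−S=15.0104, hold=16.6827 ⇒ V=16.6827 continue  boundary S*=86.6598
step 2: (k=2,j=0): S=66.5784, K−S=51.7416, hold=50.8234 ⇒ V=51.7416 exercise | (k=2,j=1): S=79.3700, K−S=38.9500, hold=38.0772 ⇒ V=38.9500 exercise | (k=2,j=2): S=94.6192, K−S=23.7008, hold=23.7328 ⇒ V=23.7328 continue  boundary S*=79.3700
step 1: (k=1,j=0): S=72.6934, K−S=45.6266, hold=44.7301 ⇒ V=45.6266 exercise | (k=1,j=1): S=86.6598, K−S=31.6602, hold=30.8295 ⇒ V=31.6602 exercise  boundary S*=86.6598
step 0: (k=0,j=0): S=79.3700, K−S=38.9500, hold=38.0772 ⇒ V=38.9500 exercise  boundary S*=79.3700

price = 38.9500
boundary = 79.3700 86.6598 79.3700 86.6598 94.6192 86.6598 94.6192 86.6598 94.6192
tree:
38.9500
45.6266 31.6602
51.7416 38.9500 23.7328
57.3421 45.6266 31.6602 16.6827
62.4716 51.7416 38.9500 23.7008 10.3584
67.1696 57.3421 45.6266 31.6602 16.0112 5.2053
71.4723 62.4716 51.7416 38.9500 23.7008 9.0381 1.6764
75.4132 67.1696 57.3421 45.6266 31.6602 15.0908 3.4812 0.0000
79.0225 71.4723 62.4716 51.7416 38.9500 23.7008 7.2287 0.0000 0.0000
82.3282 75.4132 67.1696 57.3421 45.6266 31.6602 15.0104 0.0000 0.0000 0.0000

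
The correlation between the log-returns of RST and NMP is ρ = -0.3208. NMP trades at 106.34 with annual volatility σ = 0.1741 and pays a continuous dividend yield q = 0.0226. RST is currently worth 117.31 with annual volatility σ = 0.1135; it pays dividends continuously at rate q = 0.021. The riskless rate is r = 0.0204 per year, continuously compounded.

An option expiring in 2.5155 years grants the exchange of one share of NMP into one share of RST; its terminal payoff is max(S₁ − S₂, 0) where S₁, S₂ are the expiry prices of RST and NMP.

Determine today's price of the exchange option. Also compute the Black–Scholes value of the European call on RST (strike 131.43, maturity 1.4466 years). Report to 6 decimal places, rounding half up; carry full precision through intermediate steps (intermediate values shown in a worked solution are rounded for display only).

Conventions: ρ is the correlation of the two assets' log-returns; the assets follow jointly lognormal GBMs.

σ_eff = √(σ₁² + σ₂² − 2ρσ₁σ₂) = √(0.1135² + 0.1741² − 2·-0.3208·0.1135·0.1741) = 0.236371
d₁ = (ln(S₁/S₂) + (q₂ − q₁ + σ_eff²/2)T) / (σ_eff√T) = (ln(117.31/106.34) + (0.0226 − 0.021 + 0.027936)·2.5155) / 0.374892 = 0.460067
d₂ = d₁ − σ_eff√T = 0.460067 − 0.374892 = 0.085174
N(d₁) = 0.677266,  N(d₂) = 0.533939
V = S₁·e^{−q₁T}·N(d₁) − S₂·e^{−q₂T}·N(d₂) = 75.361987 − 53.641161 = 21.720826
[vanilla: RST call K=131.43]
σ√T = 0.1135·√1.4466 = 0.136512
d₁ = (ln(S/K) + (r−q+σ²/2)T) / (σ√T) = (ln(117.31/131.43) + (0.0204−0.021+0.1135²/2)·1.4466) / 0.136512 = (-0.113654 + 0.008450) / 0.136512 = -0.770663
d₂ = d₁ − σ√T = -0.770663 − 0.136512 = -0.907175
e^{−rT} = 0.970921
e^{−qT} = 0.970078
N(d₁) = 0.220453,  N(d₂) = 0.182157
price = S·e^{−qT}·N(d₁) − K·e^{−rT}·N(d₂) = 25.087552 − 23.244719 = 1.842833

exchange price = 21.720826
price(RST call K=131.43) = 1.842833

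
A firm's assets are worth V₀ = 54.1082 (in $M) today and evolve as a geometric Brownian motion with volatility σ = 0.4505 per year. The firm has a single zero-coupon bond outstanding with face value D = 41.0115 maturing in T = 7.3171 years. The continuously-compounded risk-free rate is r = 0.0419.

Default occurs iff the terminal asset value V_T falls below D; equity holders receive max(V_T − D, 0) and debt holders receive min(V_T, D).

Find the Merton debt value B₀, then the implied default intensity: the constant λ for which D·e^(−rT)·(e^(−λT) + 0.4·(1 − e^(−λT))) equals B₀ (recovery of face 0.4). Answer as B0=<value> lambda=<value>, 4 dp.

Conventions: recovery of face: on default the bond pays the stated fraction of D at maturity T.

B0=21.0061 lambda=0.0966

Equity is a call on the firm's assets struck at D = 41.0115:
d₁ = [ln(V₀/D) + (r + σ²/2)T] / (σ√T)
   = [ln(54.1082/41.0115) + (0.0419 + 0.5·0.4505²)·7.3171] / (0.4505·√7.3171)
   = [0.277133 + 1.049090] / 1.218609 = 1.088309
d₂ = d₁ − σ√T = 1.088309 − 1.218609 = -0.130299
N(d₁) = 0.861771,  N(d₂) = 0.448165,  e^(−rT) = 0.735955
E₀ = V₀·N(d₁) − D·e^(−rT)·N(d₂)
   = 54.1082·0.861771 − 41.0115·0.735955·0.448165 = 33.102078
B₀ = V₀ − E₀ = 54.1082 − 33.102078 = 21.006122
e^(−λT) = (B₀·e^(rT)/D − 0.4)/(1 − 0.4) = (21.0061·1.358779/41.0115 − 0.4)/0.6 = 0.49327819
λ = −ln(0.49327819)/7.3171 = 0.096580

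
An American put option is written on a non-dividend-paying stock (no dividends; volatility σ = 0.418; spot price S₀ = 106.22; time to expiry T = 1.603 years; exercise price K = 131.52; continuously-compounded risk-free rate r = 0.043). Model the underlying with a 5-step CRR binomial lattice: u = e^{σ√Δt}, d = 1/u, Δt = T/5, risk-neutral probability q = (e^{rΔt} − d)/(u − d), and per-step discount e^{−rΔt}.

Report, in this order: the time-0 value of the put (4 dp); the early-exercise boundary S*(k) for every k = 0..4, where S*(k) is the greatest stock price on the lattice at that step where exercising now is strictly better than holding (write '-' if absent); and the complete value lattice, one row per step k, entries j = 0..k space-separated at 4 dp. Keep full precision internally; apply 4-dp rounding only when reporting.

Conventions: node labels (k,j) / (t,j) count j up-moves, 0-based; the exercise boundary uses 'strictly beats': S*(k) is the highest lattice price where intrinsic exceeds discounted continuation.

Δt=0.32060  u=1.26703  d=0.78925  q=0.47016  discount=0.98631
step 5 (expiry): payoffs max(K−S,0) = 98.9913 79.2993 47.6864 0.0000 0.0000 0.0000
step 4: (k=4,j=0): S=41.2149, K−S=90.3051, hold=88.5044 ⇒ V=90.3051 exercise | (k=4,j=1): S=66.1653, K−S=65.3547, hold=63.5540 ⇒ V=65.3547 exercise | (k=4,j=2): S=106.2200, K−S=25.3000, hold=24.9203 ⇒ V=25.3000 exercise | (k=4,j=3): S=170.5227, K−S=0.0000, hold=0.0000 ⇒ V=0.0000 continue | (k=4,j=4): S=273.7526, K−S=0.0000, hold=0.0000 ⇒ V=0.0000 continue  boundary S*=106.2200
step 3: (k=3,j=0): S=52.2207, K−S=79.2993, hold=77.4987 ⇒ V=79.2993 exercise | (k=3,j=1): S=83.8336, K−S=47.6864, hold=45.8857 ⇒ V=47.6864 exercise | (k=3,j=2): S=134.5843, K−S=0.0000, hold=13.2215 ⇒ V=13.2215 continue | (k=3,j=3): S=216.0580, K−S=0.0000, hold=0.0000 ⇒ V=0.0000 continue  boundary S*=83.8336
step 2: (k=2,j=0): S=66.1653, K−S=65.3547, hold=63.5540 ⇒ V=65.3547 exercise | (k=2,j=1): S=106.2200, K−S=25.3000, hold=31.0514 ⇒ V=31.0514 continue | (k=2,j=2): S=170.5227, K−S=0.0000, hold=6.9094 ⇒ V=6.9094 continue  boundary S*=66.1653
step 1: (k=1,j=0): S=83.8336, K−S=47.6864, hold=48.5527 ⇒ V=48.5527 continue | (k=1,j=1): S=134.5843, K−S=0.0000, hold=19.4311 ⇒ V=19.4311 continue  boundary S*=-
step 0: (k=0,j=0): S=106.2200, K−S=25.3000, hold=34.3837 ⇒ V=34.3837 continue  boundary S*=-

price = 34.3837
boundary = - - 66.1653 83.8336 106.2200
tree:
34.3837
48.5527 19.4311
65.3547 31.0514 6.9094
79.2993 47.6864 13.2215 0.0000
90.3051 65.3547 25.3000 0.0000 0.0000
98.9913 79.2993 47.6864 0.0000 0.0000 0.0000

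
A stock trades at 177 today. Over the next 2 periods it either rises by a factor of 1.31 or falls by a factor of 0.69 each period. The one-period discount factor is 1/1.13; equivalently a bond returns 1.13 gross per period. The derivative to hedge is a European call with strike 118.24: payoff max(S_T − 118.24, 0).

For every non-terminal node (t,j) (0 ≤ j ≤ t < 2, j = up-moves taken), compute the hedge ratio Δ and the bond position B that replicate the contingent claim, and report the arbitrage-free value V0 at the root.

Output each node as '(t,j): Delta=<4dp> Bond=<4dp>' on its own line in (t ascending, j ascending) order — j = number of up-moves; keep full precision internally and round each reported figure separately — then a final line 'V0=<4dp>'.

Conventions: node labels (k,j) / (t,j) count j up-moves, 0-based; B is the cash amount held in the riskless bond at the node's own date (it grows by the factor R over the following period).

No-arbitrage ⇒ martingale measure with p* = (R−d)/(u−d) = 0.7097.
Expiry values: V(2,0)=0.0000, V(2,1)=41.7503, V(2,2)=185.5097
(1,0): S=122.1300. Δ = (V_up−V_dn)/(S_up−S_dn) = (41.7503−0.0000)/(159.9903−84.2697) = 0.5514. V = [p*·41.7503 + (1−p*)·0.0000]/1.13 = 26.2206. B = V − Δ·S = -41.1186.
(1,1): S=231.8700. Δ = (V_up−V_dn)/(S_up−S_dn) = (185.5097−41.7503)/(303.7497−159.9903) = 1.0000. V = [p*·185.5097 + (1−p*)·41.7503]/1.13 = 127.2328. B = V − Δ·S = -104.6372.
(0,0): S=177.0000. Δ = (V_up−V_dn)/(S_up−S_dn) = (127.2328−26.2206)/(231.8700−122.1300) = 0.9205. V = [p*·127.2328 + (1−p*)·26.2206]/1.13 = 86.6431. B = V − Δ·S = -76.2799.
Verification: the root portfolio costs Δ(0,0)·S0 + B(0,0) = 86.6431, matching V0.

(0,0): Delta=0.9205 Bond=-76.2799
(1,0): Delta=0.5514 Bond=-41.1186
(1,1): Delta=1.0000 Bond=-104.6372
V0=86.6431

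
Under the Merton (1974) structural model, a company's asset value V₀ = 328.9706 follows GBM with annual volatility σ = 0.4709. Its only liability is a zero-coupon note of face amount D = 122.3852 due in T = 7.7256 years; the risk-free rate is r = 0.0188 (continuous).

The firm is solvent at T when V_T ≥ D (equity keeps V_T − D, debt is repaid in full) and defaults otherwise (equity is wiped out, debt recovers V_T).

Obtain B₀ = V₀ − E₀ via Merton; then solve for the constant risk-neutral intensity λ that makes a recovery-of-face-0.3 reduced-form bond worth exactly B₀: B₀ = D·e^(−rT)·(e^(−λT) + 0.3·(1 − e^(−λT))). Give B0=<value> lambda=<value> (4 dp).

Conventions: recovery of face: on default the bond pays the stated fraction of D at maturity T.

B0=82.9076 lambda=0.0479

Apply the equity-as-call identities (strike 122.3852, horizon 7.7256 years):
d₁ = [ln(V₀/D) + (r + σ²/2)T] / (σ√T)
   = [ln(328.9706/122.3852) + (0.0188 + 0.5·0.4709²)·7.7256] / (0.4709·√7.7256)
   = [0.988795 + 1.001805] / 1.308865 = 1.520860
d₂ = d₁ − σ√T = 1.520860 − 1.308865 = 0.211995
N(d₁) = 0.935852,  N(d₂) = 0.583944,  e^(−rT) = 0.864814
E₀ = V₀·N(d₁) − D·e^(−rT)·N(d₂)
   = 328.9706·0.935852 − 122.3852·0.864814·0.583944 = 246.063041
B₀ = V₀ − E₀ = 328.9706 − 246.063041 = 82.907559
e^(−λT) = (B₀·e^(rT)/D − 0.3)/(1 − 0.3) = (82.9076·1.156319/122.3852 − 0.3)/0.7 = 0.69046671
λ = −ln(0.69046671)/7.7256 = 0.047943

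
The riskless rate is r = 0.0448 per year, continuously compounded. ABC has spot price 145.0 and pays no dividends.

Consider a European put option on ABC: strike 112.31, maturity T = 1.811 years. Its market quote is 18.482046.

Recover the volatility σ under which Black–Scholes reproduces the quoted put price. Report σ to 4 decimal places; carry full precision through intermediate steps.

At σ = 0.5479 the Black–Scholes value reproduces the quote:
σ√T = 0.5479·√1.811 = 0.737328
d₁ = (ln(S/K) + (r+σ²/2)T) / (σ√T) = (ln(145.0/112.31) + (0.0448+0.5479²/2)·1.811) / 0.737328 = (0.255471 + 0.352959) / 0.737328 = 0.825182
d₂ = d₁ − σ√T = 0.825182 − 0.737328 = 0.087855
e^{−rT} = 0.922071
N(−d₁) = 0.204634,  N(−d₂) = 0.464996
V = K·e^{−rT}·N(−d₂) − S·N(−d₁) = 48.153986 − 29.671941 = 18.482046 (matching the quote); vega is positive throughout, so no other σ reproduces this price

sigma = 0.5479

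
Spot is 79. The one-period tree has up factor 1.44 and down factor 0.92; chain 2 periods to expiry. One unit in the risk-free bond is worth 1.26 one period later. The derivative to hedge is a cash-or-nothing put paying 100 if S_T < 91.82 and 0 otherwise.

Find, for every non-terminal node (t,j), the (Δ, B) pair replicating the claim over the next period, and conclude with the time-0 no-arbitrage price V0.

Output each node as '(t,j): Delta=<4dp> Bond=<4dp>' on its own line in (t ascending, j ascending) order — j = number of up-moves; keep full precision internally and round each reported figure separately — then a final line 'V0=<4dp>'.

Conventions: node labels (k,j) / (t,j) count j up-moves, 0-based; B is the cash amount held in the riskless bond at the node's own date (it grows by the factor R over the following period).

(0,0): Delta=-0.6688 Bond=60.3792
(1,0): Delta=-2.6460 Bond=219.7802
(1,1): Delta=0.0000 Bond=0.0000
V0=7.5474

Risk-neutral probability p* = (R−d)/(u−d) = (1.26−0.92)/(1.44−0.92) = 0.6538.
At maturity the claim pays: V(2,0)=100.0000, V(2,1)=0.0000, V(2,2)=0.0000
Node (1,0) S=72.6800: V=(p*·0.0000+(1−p*)·100.0000)/1.26=27.4725; Δ=(0.0000−100.0000)/(104.6592−66.8656)=-2.6460; B=V−Δ·S=219.7802
Node (1,1) S=113.7600: V=(p*·0.0000+(1−p*)·0.0000)/1.26=0.0000; Δ=(0.0000−0.0000)/(163.8144−104.6592)=0.0000; B=V−Δ·S=0.0000
Node (0,0) S=79.0000: V=(p*·0.0000+(1−p*)·27.4725)/1.26=7.5474; Δ=(0.0000−27.4725)/(113.7600−72.6800)=-0.6688; B=V−Δ·S=60.3792
Check: Δ(0,0)·S0 + B(0,0) = 7.5474 = V0.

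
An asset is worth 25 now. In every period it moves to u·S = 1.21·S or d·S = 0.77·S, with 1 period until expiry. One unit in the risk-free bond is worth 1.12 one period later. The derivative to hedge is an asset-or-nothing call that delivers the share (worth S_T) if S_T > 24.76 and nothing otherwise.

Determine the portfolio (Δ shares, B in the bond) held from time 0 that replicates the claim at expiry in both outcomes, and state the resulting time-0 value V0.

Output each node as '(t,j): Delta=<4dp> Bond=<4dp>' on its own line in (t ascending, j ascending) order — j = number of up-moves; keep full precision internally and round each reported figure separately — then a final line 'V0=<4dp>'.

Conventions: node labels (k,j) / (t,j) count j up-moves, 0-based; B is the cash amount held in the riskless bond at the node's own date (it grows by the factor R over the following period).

Arbitrage-free pricing uses the up-move probability p* = (R−d)/(u−d) = 0.7955, discounting each step at R = 1.12.
Terminal payoffs: V(1,0)=0.0000, V(1,1)=30.2500
Node (0,0) S=25.0000: V=(p*·30.2500+(1−p*)·0.0000)/1.12=21.4844; Δ=(30.2500−0.0000)/(30.2500−19.2500)=2.7500; B=V−Δ·S=-47.2656
Sanity check at the root: Δ(0,0)·S0 + B(0,0) reproduces V0 = 21.4844.

(0,0): Delta=2.7500 Bond=-47.2656
V0=21.4844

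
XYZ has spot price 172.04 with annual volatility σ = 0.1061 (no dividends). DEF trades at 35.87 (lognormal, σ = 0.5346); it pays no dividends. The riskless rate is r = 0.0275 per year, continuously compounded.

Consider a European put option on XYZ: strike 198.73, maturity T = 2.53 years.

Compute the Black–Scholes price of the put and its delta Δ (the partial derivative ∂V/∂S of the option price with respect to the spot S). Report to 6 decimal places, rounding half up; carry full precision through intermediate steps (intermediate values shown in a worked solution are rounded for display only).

σ√T = 0.1061·√2.53 = 0.168762
d₁ = (ln(S/K) + (r+σ²/2)T) / (σ√T) = (ln(172.04/198.73) + (0.0275+0.1061²/2)·2.53) / 0.168762 = (-0.144220 + 0.083815) / 0.168762 = -0.357928
d₂ = d₁ − σ√T = -0.357928 − 0.168762 = -0.526690
e^{−rT} = 0.932790
N(−d₁) = 0.639801,  N(−d₂) = 0.700796
Put price V = K·e^{−rT}·N(−d₂) − S·N(−d₁) = 129.908858 − 110.071418 = 19.837440
Δ = −N(−d₁) = -0.639801

price = 19.837440
Δ = -0.639801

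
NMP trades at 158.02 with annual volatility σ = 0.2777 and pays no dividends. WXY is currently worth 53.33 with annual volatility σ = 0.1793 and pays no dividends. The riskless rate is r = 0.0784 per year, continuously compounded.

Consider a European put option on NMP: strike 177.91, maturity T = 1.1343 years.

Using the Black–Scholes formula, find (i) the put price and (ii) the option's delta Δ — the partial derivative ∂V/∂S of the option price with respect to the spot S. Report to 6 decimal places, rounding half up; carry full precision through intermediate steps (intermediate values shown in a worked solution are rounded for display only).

σ√T = 0.2777·√1.1343 = 0.295760
d₁ = (ln(S/K) + (r+σ²/2)T) / (σ√T) = (ln(158.02/177.91) + (0.0784+0.2777²/2)·1.1343) / 0.295760 = (-0.118556 + 0.132666) / 0.295760 = 0.047708
d₂ = d₁ − σ√T = 0.047708 − 0.295760 = -0.248053
e^{−rT} = 0.914910
N(−d₁) = 0.480975,  N(−d₂) = 0.597953
Put price V = K·e^{−rT}·N(−d₂) − S·N(−d₁) = 97.329867 − 76.003616 = 21.326250
Δ = −N(−d₁) = -0.480975

price = 21.326250
Δ = -0.480975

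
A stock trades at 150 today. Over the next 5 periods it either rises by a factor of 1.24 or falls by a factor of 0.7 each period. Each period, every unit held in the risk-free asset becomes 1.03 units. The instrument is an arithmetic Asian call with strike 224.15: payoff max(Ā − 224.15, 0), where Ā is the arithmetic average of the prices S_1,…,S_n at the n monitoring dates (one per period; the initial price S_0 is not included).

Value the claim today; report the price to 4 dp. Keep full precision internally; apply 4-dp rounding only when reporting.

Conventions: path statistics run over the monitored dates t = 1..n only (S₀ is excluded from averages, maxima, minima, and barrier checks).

No-arbitrage gives p* = (R−d)/(u−d) = 0.6111: enumerate every path, weight its payoff by its p*-probability, and discount by R^5.
Enumerate all 2^5 = 32 price paths (U = up ×1.24, D = down ×0.7); each path with k up-moves has probability p*^k·(1−p*)^(5−k).
DDDDD: Ā=58.2351, payoff=0.0000, prob=0.008895
UDDDD: Ā=103.1593, payoff=0.0000, prob=0.013977
DUDDD: Ā=86.9593, payoff=0.0000, prob=0.013977
UUDDD: Ā=154.0422, payoff=0.0000, prob=0.021964
DDUDD: Ā=75.6193, payoff=0.0000, prob=0.013977
UDUDD: Ā=133.9542, payoff=0.0000, prob=0.021964
DUUDD: Ā=117.7542, payoff=0.0000, prob=0.021964
UUUDD: Ā=208.5932, payoff=0.0000, prob=0.034515
DDDUD: Ā=67.6813, payoff=0.0000, prob=0.013977
UDDUD: Ā=119.8926, payoff=0.0000, prob=0.021964
DUDUD: Ā=103.6926, payoff=0.0000, prob=0.021964
UUDUD: Ā=183.6841, payoff=0.0000, prob=0.034515
DDUUD: Ā=92.3526, payoff=0.0000, prob=0.021964
UDUUD: Ā=163.5961, payoff=0.0000, prob=0.034515
DUUUD: Ā=147.3961, payoff=0.0000, prob=0.034515
UUUUD: Ā=261.1016, payoff=36.9516, prob=0.054238
DDDDU: Ā=62.1247, payoff=0.0000, prob=0.013977
UDDDU: Ā=110.0495, payoff=0.0000, prob=0.021964
DUDDU: Ā=93.8495, payoff=0.0000, prob=0.021964
UUDDU: Ā=166.2477, payoff=0.0000, prob=0.034515
DDUDU: Ā=82.5095, payoff=0.0000, prob=0.021964
UDUDU: Ā=146.1597, payoff=0.0000, prob=0.034515
DUUDU: Ā=129.9597, payoff=0.0000, prob=0.034515
UUUDU: Ā=230.2143, payoff=6.0643, prob=0.054238
DDDUU: Ā=74.5715, payoff=0.0000, prob=0.021964
UDDUU: Ā=132.0981, payoff=0.0000, prob=0.034515
DUDUU: Ā=115.8981, payoff=0.0000, prob=0.034515
UUDUU: Ā=205.3052, payoff=0.0000, prob=0.054238
DDUUU: Ā=104.5581, payoff=0.0000, prob=0.034515
UDUUU: Ā=185.2172, payoff=0.0000, prob=0.054238
DUUUU: Ā=169.0172, payoff=0.0000, prob=0.054238
UUUUU: Ā=299.4019, payoff=75.2519, prob=0.085232
Price = Σ prob·payoff / R^5 = 8.746955 / 1.159274 = 7.5452

price = 7.5452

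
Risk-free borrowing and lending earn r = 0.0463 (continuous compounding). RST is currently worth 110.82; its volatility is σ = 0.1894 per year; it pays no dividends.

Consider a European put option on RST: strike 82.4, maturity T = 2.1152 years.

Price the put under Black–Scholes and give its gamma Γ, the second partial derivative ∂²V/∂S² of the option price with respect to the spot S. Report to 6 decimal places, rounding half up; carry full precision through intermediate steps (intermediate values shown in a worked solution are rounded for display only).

price = 0.851809
Γ = 0.003817

σ√T = 0.1894·√2.1152 = 0.275458
d₁ = (ln(S/K) + (r+σ²/2)T) / (σ√T) = (ln(110.82/82.4) + (0.0463+0.1894²/2)·2.1152) / 0.275458 = (0.296322 + 0.135872) / 0.275458 = 1.569001
d₂ = d₁ − σ√T = 1.569001 − 0.275458 = 1.293543
e^{−rT} = 0.906709
N(−d₁) = 0.058324,  N(−d₂) = 0.097912
Put price V = K·e^{−rT}·N(−d₂) − S·N(−d₁) = 7.315258 − 6.463449 = 0.851809
φ(d₁) = (1/√(2π))·e^{−d₁²/2} = 0.116505
Γ = φ(d₁) / (S·σ·√T) = 0.003817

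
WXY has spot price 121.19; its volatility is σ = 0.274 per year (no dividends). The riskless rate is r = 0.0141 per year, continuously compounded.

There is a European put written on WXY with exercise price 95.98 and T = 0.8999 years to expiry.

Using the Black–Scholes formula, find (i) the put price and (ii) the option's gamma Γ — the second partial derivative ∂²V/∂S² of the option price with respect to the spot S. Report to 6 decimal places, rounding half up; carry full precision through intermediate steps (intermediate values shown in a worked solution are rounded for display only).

σ√T = 0.274·√0.8999 = 0.259925
d₁ = (ln(S/K) + (r+σ²/2)T) / (σ√T) = (ln(121.19/95.98) + (0.0141+0.274²/2)·0.8999) / 0.259925 = (0.233220 + 0.046469) / 0.259925 = 1.076037
d₂ = d₁ − σ√T = 1.076037 − 0.259925 = 0.816113
e^{−rT} = 0.987392
N(−d₁) = 0.140955,  N(−d₂) = 0.207218
Put price V = K·e^{−rT}·N(−d₂) − S·N(−d₁) = 19.638007 − 17.082371 = 2.555636
φ(d₁) = (1/√(2π))·e^{−d₁²/2} = 0.223607
Γ = φ(d₁) / (S·σ·√T) = 0.007099

price = 2.555636
Γ = 0.007099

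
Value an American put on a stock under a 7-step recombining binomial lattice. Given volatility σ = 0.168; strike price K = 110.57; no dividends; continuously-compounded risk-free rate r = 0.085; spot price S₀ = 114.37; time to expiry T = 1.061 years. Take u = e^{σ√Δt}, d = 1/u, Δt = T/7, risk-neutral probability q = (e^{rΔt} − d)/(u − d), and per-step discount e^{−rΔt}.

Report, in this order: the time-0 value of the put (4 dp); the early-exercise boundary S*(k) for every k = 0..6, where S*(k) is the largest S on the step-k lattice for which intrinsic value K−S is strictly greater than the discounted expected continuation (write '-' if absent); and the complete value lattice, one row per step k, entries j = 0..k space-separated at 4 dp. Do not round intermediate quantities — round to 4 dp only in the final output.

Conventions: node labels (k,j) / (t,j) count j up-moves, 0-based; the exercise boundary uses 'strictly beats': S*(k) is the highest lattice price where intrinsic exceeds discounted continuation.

Δt=0.15157  u=1.06759  d=0.93669  q=0.58271  discount=0.98720
step 7 (expiry): payoffs max(K−S,0) = 38.2141 28.1021 16.5770 3.4411 0.0000 0.0000 0.0000 0.0000
step 6: (k=6,j=0): S=77.2466, K−S=33.3234, hold=31.9080 ⇒ V=33.3234 exercise | (k=6,j=1): S=88.0421, K−S=22.5279, hold=21.1125 ⇒ V=22.5279 exercise | (k=6,j=2): S=100.3462, K−S=10.2238, hold=8.8084 ⇒ V=10.2238 exercise | (k=6,j=3): S=114.3700, K−S=0.0000, hold=1.4176 ⇒ V=1.4176 continue | (k=6,j=4): S=130.3536, K−S=0.0000, hold=0.0000 ⇒ V=0.0000 continue | (k=6,j=5): S=148.5710, K−S=0.0000, hold=0.0000 ⇒ V=0.0000 continue | (k=6,j=6): S=169.3343, K−S=0.0000, hold=0.0000 ⇒ V=0.0000 continue  boundary S*=100.3462
step 5: (k=5,j=0): S=82.4679, K−S=28.1021, hold=26.6867 ⇒ V=28.1021 exercise | (k=5,j=1): S=93.9930, K−S=16.5770, hold=15.1616 ⇒ V=16.5770 exercise | (k=5,j=2): S=107.1289, K−S=3.4411, hold=5.0271 ⇒ V=5.0271 continue | (k=5,j=3): S=122.1005, K−S=0.0000, hold=0.5840 ⇒ V=0.5840 continue | (k=5,j=4): S=139.1645, K−S=0.0000, hold=0.0000 ⇒ V=0.0000 continue | (k=5,j=5): S=158.6133, K−S=0.0000, hold=0.0000 ⇒ V=0.0000 continue  boundary S*=93.9930
step 4: (k=4,j=0): S=88.0421, K−S=22.5279, hold=21.1125 ⇒ V=22.5279 exercise | (k=4,j=1): S=100.3462, K−S=10.2238, hold=9.7207 ⇒ V=10.2238 exercise | (k=4,j=2): S=114.3700, K−S=0.0000, hold=2.4068 ⇒ V=2.4068 continue | (k=4,j=3): S=130.3536, K−S=0.0000, hold=0.2406 ⇒ V=0.2406 continue | (k=4,j=4): S=148.5710, K−S=0.0000, hold=0.0000 ⇒ V=0.0000 continue  boundary S*=100.3462
step 3: (k=3,j=0): S=93.9930, K−S=16.5770, hold=15.1616 ⇒ V=16.5770 exercise | (k=3,j=1): S=107.1289, K−S=3.4411, hold=5.5962 ⇒ V=5.5962 continue | (k=3,j=2): S=122.1005, K−S=0.0000, hold=1.1299 ⇒ V=1.1299 continue | (k=3,j=3): S=139.1645, K−S=0.0000, hold=0.0991 ⇒ V=0.0991 continue  boundary S*=93.9930
step 2: (k=2,j=0): S=100.3462, K−S=10.2238, hold=10.0481 ⇒ V=10.2238 exercise | (k=2,j=1): S=114.3700, K−S=0.0000, hold=2.9553 ⇒ V=2.9553 continue | (k=2,j=2): S=130.3536, K−S=0.0000, hold=0.5225 ⇒ V=0.5225 continue  boundary S*=100.3462
step 1: (k=1,j=0): S=107.1289, K−S=3.4411, hold=5.9117 ⇒ V=5.9117 continue | (k=1,j=1): S=122.1005, K−S=0.0000, hold=1.5180 ⇒ V=1.5180 continue  boundary S*=-
step 0: (k=0,j=0): S=114.3700, K−S=0.0000, hold=3.3085 ⇒ V=3.3085 continue  boundary S*=-

price = 3.3085
boundary = - - 100.3462 93.9930 100.3462 93.9930 100.3462
tree:
3.3085
5.9117 1.5180
10.2238 2.9553 0.5225
16.5770 5.5962 1.1299 0.0991
22.5279 10.2238 2.4068 0.2406 0.0000
28.1021 16.5770 5.0271 0.5840 0.0000 0.0000
33.3234 22.5279 10.2238 1.4176 0.0000 0.0000 0.0000
38.2141 28.1021 16.5770 3.4411 0.0000 0.0000 0.0000 0.0000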